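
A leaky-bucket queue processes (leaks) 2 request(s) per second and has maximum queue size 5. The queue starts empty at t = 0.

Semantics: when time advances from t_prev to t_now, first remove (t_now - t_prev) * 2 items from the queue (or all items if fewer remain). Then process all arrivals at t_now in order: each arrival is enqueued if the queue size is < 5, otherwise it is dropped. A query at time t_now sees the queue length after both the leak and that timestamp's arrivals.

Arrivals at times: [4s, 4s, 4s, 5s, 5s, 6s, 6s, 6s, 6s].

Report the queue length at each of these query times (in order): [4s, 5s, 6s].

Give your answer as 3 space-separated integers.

Answer: 3 3 5

Derivation:
Queue lengths at query times:
  query t=4s: backlog = 3
  query t=5s: backlog = 3
  query t=6s: backlog = 5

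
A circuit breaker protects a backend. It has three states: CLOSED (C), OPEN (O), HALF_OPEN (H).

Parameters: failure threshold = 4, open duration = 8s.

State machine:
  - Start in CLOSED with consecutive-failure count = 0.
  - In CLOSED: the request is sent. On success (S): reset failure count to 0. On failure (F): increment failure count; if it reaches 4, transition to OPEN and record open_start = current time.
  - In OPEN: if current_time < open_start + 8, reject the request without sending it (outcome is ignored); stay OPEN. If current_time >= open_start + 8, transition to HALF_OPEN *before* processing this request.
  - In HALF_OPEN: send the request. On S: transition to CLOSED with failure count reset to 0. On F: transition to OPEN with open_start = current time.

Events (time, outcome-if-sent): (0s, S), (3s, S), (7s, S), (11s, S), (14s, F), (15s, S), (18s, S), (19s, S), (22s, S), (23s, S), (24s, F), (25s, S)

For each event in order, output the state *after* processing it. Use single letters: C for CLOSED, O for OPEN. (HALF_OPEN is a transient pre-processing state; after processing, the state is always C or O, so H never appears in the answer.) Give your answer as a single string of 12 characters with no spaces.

Answer: CCCCCCCCCCCC

Derivation:
State after each event:
  event#1 t=0s outcome=S: state=CLOSED
  event#2 t=3s outcome=S: state=CLOSED
  event#3 t=7s outcome=S: state=CLOSED
  event#4 t=11s outcome=S: state=CLOSED
  event#5 t=14s outcome=F: state=CLOSED
  event#6 t=15s outcome=S: state=CLOSED
  event#7 t=18s outcome=S: state=CLOSED
  event#8 t=19s outcome=S: state=CLOSED
  event#9 t=22s outcome=S: state=CLOSED
  event#10 t=23s outcome=S: state=CLOSED
  event#11 t=24s outcome=F: state=CLOSED
  event#12 t=25s outcome=S: state=CLOSED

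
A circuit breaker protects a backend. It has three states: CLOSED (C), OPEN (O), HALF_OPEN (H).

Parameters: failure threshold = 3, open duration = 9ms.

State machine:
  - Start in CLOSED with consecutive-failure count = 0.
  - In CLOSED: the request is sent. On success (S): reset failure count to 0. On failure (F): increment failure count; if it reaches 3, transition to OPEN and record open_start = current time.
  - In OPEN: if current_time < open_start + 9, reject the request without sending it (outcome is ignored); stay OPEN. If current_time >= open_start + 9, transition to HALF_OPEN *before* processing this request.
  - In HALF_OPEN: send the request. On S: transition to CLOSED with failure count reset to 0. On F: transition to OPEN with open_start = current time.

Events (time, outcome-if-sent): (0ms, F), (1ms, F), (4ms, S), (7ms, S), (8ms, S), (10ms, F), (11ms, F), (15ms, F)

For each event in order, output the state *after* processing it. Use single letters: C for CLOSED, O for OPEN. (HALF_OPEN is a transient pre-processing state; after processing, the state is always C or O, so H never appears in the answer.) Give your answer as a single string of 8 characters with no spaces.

State after each event:
  event#1 t=0ms outcome=F: state=CLOSED
  event#2 t=1ms outcome=F: state=CLOSED
  event#3 t=4ms outcome=S: state=CLOSED
  event#4 t=7ms outcome=S: state=CLOSED
  event#5 t=8ms outcome=S: state=CLOSED
  event#6 t=10ms outcome=F: state=CLOSED
  event#7 t=11ms outcome=F: state=CLOSED
  event#8 t=15ms outcome=F: state=OPEN

Answer: CCCCCCCO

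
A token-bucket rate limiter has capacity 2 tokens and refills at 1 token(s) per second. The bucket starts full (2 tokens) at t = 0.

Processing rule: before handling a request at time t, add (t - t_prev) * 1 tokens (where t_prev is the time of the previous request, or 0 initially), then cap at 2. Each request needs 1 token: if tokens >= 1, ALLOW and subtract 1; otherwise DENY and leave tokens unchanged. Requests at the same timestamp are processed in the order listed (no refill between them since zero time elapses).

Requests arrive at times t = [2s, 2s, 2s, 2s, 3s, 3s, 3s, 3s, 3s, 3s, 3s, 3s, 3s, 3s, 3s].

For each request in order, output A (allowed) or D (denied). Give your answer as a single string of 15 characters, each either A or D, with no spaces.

Answer: AADDADDDDDDDDDD

Derivation:
Simulating step by step:
  req#1 t=2s: ALLOW
  req#2 t=2s: ALLOW
  req#3 t=2s: DENY
  req#4 t=2s: DENY
  req#5 t=3s: ALLOW
  req#6 t=3s: DENY
  req#7 t=3s: DENY
  req#8 t=3s: DENY
  req#9 t=3s: DENY
  req#10 t=3s: DENY
  req#11 t=3s: DENY
  req#12 t=3s: DENY
  req#13 t=3s: DENY
  req#14 t=3s: DENY
  req#15 t=3s: DENY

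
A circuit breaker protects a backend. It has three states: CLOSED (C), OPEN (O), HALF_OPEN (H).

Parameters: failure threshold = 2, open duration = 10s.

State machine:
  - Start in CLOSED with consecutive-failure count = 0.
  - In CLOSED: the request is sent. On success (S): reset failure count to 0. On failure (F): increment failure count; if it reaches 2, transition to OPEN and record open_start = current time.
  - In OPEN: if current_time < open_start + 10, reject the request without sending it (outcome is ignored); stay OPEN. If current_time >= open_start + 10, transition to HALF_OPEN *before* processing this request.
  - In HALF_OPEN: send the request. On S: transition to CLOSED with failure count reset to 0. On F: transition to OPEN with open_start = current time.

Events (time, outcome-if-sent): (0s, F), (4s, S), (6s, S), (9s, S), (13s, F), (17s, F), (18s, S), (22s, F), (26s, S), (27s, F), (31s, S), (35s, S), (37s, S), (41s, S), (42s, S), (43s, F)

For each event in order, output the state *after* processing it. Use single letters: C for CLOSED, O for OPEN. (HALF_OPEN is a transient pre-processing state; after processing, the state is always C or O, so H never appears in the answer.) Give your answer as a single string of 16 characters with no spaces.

Answer: CCCCCOOOOOOOCCCC

Derivation:
State after each event:
  event#1 t=0s outcome=F: state=CLOSED
  event#2 t=4s outcome=S: state=CLOSED
  event#3 t=6s outcome=S: state=CLOSED
  event#4 t=9s outcome=S: state=CLOSED
  event#5 t=13s outcome=F: state=CLOSED
  event#6 t=17s outcome=F: state=OPEN
  event#7 t=18s outcome=S: state=OPEN
  event#8 t=22s outcome=F: state=OPEN
  event#9 t=26s outcome=S: state=OPEN
  event#10 t=27s outcome=F: state=OPEN
  event#11 t=31s outcome=S: state=OPEN
  event#12 t=35s outcome=S: state=OPEN
  event#13 t=37s outcome=S: state=CLOSED
  event#14 t=41s outcome=S: state=CLOSED
  event#15 t=42s outcome=S: state=CLOSED
  event#16 t=43s outcome=F: state=CLOSED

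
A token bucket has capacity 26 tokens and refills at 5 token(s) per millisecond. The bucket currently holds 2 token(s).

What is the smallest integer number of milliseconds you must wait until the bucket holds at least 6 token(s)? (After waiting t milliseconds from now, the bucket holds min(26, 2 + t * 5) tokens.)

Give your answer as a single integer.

Answer: 1

Derivation:
Need 2 + t * 5 >= 6, so t >= 4/5.
Smallest integer t = ceil(4/5) = 1.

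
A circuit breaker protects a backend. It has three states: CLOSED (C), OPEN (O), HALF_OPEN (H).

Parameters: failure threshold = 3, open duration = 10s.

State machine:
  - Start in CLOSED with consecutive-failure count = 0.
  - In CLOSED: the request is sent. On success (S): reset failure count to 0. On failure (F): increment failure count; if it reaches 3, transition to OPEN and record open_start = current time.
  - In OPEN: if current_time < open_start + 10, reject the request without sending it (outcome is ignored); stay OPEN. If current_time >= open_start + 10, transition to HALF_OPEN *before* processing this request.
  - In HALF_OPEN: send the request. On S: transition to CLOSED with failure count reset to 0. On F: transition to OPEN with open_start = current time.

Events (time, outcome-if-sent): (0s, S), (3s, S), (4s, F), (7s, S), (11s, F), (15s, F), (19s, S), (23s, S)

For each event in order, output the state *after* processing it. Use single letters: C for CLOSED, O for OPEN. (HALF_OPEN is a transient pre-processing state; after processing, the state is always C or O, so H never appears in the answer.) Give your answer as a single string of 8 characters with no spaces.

State after each event:
  event#1 t=0s outcome=S: state=CLOSED
  event#2 t=3s outcome=S: state=CLOSED
  event#3 t=4s outcome=F: state=CLOSED
  event#4 t=7s outcome=S: state=CLOSED
  event#5 t=11s outcome=F: state=CLOSED
  event#6 t=15s outcome=F: state=CLOSED
  event#7 t=19s outcome=S: state=CLOSED
  event#8 t=23s outcome=S: state=CLOSED

Answer: CCCCCCCC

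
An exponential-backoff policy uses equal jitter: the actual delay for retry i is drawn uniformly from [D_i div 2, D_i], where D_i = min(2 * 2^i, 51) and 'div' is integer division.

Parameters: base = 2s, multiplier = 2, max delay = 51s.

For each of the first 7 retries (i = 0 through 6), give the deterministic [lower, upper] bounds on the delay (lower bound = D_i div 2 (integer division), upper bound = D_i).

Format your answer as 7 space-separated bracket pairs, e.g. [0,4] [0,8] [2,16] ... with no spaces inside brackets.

Answer: [1,2] [2,4] [4,8] [8,16] [16,32] [25,51] [25,51]

Derivation:
Computing bounds per retry:
  i=0: D_i=min(2*2^0,51)=2, bounds=[1,2]
  i=1: D_i=min(2*2^1,51)=4, bounds=[2,4]
  i=2: D_i=min(2*2^2,51)=8, bounds=[4,8]
  i=3: D_i=min(2*2^3,51)=16, bounds=[8,16]
  i=4: D_i=min(2*2^4,51)=32, bounds=[16,32]
  i=5: D_i=min(2*2^5,51)=51, bounds=[25,51]
  i=6: D_i=min(2*2^6,51)=51, bounds=[25,51]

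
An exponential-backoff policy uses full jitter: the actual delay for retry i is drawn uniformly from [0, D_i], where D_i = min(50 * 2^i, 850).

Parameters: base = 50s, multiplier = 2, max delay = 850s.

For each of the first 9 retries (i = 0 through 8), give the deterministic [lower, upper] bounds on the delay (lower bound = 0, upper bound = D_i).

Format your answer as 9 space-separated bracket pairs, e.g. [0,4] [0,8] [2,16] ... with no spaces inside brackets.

Computing bounds per retry:
  i=0: D_i=min(50*2^0,850)=50, bounds=[0,50]
  i=1: D_i=min(50*2^1,850)=100, bounds=[0,100]
  i=2: D_i=min(50*2^2,850)=200, bounds=[0,200]
  i=3: D_i=min(50*2^3,850)=400, bounds=[0,400]
  i=4: D_i=min(50*2^4,850)=800, bounds=[0,800]
  i=5: D_i=min(50*2^5,850)=850, bounds=[0,850]
  i=6: D_i=min(50*2^6,850)=850, bounds=[0,850]
  i=7: D_i=min(50*2^7,850)=850, bounds=[0,850]
  i=8: D_i=min(50*2^8,850)=850, bounds=[0,850]

Answer: [0,50] [0,100] [0,200] [0,400] [0,800] [0,850] [0,850] [0,850] [0,850]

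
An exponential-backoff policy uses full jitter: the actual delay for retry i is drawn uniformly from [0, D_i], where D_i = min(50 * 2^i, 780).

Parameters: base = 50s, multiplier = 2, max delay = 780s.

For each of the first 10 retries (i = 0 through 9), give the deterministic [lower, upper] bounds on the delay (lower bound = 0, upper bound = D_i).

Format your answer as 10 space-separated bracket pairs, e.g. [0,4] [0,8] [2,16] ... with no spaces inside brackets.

Computing bounds per retry:
  i=0: D_i=min(50*2^0,780)=50, bounds=[0,50]
  i=1: D_i=min(50*2^1,780)=100, bounds=[0,100]
  i=2: D_i=min(50*2^2,780)=200, bounds=[0,200]
  i=3: D_i=min(50*2^3,780)=400, bounds=[0,400]
  i=4: D_i=min(50*2^4,780)=780, bounds=[0,780]
  i=5: D_i=min(50*2^5,780)=780, bounds=[0,780]
  i=6: D_i=min(50*2^6,780)=780, bounds=[0,780]
  i=7: D_i=min(50*2^7,780)=780, bounds=[0,780]
  i=8: D_i=min(50*2^8,780)=780, bounds=[0,780]
  i=9: D_i=min(50*2^9,780)=780, bounds=[0,780]

Answer: [0,50] [0,100] [0,200] [0,400] [0,780] [0,780] [0,780] [0,780] [0,780] [0,780]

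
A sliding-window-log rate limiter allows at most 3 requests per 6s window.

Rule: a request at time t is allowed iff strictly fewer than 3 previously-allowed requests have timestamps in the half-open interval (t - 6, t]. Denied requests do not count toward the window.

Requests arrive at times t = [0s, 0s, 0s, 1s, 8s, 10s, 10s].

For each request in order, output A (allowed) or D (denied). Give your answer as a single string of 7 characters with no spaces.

Tracking allowed requests in the window:
  req#1 t=0s: ALLOW
  req#2 t=0s: ALLOW
  req#3 t=0s: ALLOW
  req#4 t=1s: DENY
  req#5 t=8s: ALLOW
  req#6 t=10s: ALLOW
  req#7 t=10s: ALLOW

Answer: AAADAAA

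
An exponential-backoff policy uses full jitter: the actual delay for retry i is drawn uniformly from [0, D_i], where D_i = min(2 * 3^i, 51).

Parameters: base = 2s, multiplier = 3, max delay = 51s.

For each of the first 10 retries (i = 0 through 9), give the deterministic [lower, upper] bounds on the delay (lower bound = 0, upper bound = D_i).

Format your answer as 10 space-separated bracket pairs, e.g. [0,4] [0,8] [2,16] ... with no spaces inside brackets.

Computing bounds per retry:
  i=0: D_i=min(2*3^0,51)=2, bounds=[0,2]
  i=1: D_i=min(2*3^1,51)=6, bounds=[0,6]
  i=2: D_i=min(2*3^2,51)=18, bounds=[0,18]
  i=3: D_i=min(2*3^3,51)=51, bounds=[0,51]
  i=4: D_i=min(2*3^4,51)=51, bounds=[0,51]
  i=5: D_i=min(2*3^5,51)=51, bounds=[0,51]
  i=6: D_i=min(2*3^6,51)=51, bounds=[0,51]
  i=7: D_i=min(2*3^7,51)=51, bounds=[0,51]
  i=8: D_i=min(2*3^8,51)=51, bounds=[0,51]
  i=9: D_i=min(2*3^9,51)=51, bounds=[0,51]

Answer: [0,2] [0,6] [0,18] [0,51] [0,51] [0,51] [0,51] [0,51] [0,51] [0,51]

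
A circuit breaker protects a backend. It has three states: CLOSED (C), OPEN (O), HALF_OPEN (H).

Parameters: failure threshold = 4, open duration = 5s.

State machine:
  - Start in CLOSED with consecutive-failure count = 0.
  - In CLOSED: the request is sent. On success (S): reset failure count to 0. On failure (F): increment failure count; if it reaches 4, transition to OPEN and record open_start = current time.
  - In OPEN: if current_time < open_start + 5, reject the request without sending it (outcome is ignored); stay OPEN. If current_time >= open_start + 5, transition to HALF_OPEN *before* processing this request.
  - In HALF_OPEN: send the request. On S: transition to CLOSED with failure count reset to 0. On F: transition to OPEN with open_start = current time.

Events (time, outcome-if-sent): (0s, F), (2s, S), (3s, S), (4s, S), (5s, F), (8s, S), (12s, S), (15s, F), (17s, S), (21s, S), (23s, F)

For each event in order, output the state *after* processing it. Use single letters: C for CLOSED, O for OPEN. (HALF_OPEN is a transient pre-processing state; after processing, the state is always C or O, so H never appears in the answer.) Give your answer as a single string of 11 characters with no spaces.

State after each event:
  event#1 t=0s outcome=F: state=CLOSED
  event#2 t=2s outcome=S: state=CLOSED
  event#3 t=3s outcome=S: state=CLOSED
  event#4 t=4s outcome=S: state=CLOSED
  event#5 t=5s outcome=F: state=CLOSED
  event#6 t=8s outcome=S: state=CLOSED
  event#7 t=12s outcome=S: state=CLOSED
  event#8 t=15s outcome=F: state=CLOSED
  event#9 t=17s outcome=S: state=CLOSED
  event#10 t=21s outcome=S: state=CLOSED
  event#11 t=23s outcome=F: state=CLOSED

Answer: CCCCCCCCCCC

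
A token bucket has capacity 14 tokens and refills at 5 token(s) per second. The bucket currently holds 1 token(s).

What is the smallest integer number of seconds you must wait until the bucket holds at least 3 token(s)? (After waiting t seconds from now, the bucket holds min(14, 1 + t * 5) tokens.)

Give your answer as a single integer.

Answer: 1

Derivation:
Need 1 + t * 5 >= 3, so t >= 2/5.
Smallest integer t = ceil(2/5) = 1.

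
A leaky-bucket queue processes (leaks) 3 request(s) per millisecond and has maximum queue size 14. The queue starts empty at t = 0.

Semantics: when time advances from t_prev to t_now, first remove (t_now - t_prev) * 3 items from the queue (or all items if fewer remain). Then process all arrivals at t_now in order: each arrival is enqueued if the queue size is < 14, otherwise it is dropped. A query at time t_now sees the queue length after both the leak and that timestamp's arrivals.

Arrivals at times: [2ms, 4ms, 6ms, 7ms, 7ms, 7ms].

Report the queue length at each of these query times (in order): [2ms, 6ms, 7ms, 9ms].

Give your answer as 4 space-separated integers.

Answer: 1 1 3 0

Derivation:
Queue lengths at query times:
  query t=2ms: backlog = 1
  query t=6ms: backlog = 1
  query t=7ms: backlog = 3
  query t=9ms: backlog = 0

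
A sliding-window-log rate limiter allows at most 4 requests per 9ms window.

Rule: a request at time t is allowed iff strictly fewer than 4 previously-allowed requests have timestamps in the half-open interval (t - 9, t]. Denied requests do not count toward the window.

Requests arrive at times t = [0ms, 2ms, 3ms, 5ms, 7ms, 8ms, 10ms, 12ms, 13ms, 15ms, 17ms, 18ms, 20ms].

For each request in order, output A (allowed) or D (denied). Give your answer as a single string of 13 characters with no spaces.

Answer: AAAADDAAAADDA

Derivation:
Tracking allowed requests in the window:
  req#1 t=0ms: ALLOW
  req#2 t=2ms: ALLOW
  req#3 t=3ms: ALLOW
  req#4 t=5ms: ALLOW
  req#5 t=7ms: DENY
  req#6 t=8ms: DENY
  req#7 t=10ms: ALLOW
  req#8 t=12ms: ALLOW
  req#9 t=13ms: ALLOW
  req#10 t=15ms: ALLOW
  req#11 t=17ms: DENY
  req#12 t=18ms: DENY
  req#13 t=20ms: ALLOW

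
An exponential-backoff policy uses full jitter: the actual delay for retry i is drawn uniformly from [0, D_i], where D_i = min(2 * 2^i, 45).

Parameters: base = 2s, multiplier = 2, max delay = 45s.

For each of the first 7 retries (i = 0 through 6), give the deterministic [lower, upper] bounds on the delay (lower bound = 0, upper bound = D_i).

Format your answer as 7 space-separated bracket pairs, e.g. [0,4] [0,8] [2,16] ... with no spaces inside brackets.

Answer: [0,2] [0,4] [0,8] [0,16] [0,32] [0,45] [0,45]

Derivation:
Computing bounds per retry:
  i=0: D_i=min(2*2^0,45)=2, bounds=[0,2]
  i=1: D_i=min(2*2^1,45)=4, bounds=[0,4]
  i=2: D_i=min(2*2^2,45)=8, bounds=[0,8]
  i=3: D_i=min(2*2^3,45)=16, bounds=[0,16]
  i=4: D_i=min(2*2^4,45)=32, bounds=[0,32]
  i=5: D_i=min(2*2^5,45)=45, bounds=[0,45]
  i=6: D_i=min(2*2^6,45)=45, bounds=[0,45]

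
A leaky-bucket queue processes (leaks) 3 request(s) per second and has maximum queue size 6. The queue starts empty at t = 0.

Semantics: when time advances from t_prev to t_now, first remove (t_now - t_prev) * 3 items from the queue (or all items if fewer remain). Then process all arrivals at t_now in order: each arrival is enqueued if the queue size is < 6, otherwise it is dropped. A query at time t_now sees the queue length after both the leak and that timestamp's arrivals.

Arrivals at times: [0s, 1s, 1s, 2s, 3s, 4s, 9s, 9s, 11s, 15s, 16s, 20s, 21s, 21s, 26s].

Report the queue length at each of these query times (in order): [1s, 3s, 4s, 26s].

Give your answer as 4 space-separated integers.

Answer: 2 1 1 1

Derivation:
Queue lengths at query times:
  query t=1s: backlog = 2
  query t=3s: backlog = 1
  query t=4s: backlog = 1
  query t=26s: backlog = 1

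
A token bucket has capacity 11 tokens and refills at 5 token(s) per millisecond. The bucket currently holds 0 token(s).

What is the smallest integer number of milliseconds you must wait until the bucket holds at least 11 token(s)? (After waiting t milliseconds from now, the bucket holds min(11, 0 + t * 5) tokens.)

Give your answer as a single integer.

Answer: 3

Derivation:
Need 0 + t * 5 >= 11, so t >= 11/5.
Smallest integer t = ceil(11/5) = 3.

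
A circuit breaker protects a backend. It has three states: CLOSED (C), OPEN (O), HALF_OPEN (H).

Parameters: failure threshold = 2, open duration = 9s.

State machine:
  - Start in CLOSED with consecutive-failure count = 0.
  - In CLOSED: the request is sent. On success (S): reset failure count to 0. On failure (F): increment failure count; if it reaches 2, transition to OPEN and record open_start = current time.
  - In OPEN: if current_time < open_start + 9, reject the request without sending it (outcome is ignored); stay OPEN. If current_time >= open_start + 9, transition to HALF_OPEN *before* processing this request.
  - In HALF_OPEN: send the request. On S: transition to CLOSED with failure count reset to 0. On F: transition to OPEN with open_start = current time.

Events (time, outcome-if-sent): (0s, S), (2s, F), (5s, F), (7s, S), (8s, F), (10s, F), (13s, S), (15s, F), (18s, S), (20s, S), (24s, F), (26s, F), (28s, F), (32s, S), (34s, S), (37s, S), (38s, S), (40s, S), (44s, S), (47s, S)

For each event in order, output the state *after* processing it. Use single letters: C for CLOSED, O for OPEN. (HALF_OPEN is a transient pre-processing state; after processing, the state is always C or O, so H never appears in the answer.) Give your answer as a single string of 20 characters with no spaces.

State after each event:
  event#1 t=0s outcome=S: state=CLOSED
  event#2 t=2s outcome=F: state=CLOSED
  event#3 t=5s outcome=F: state=OPEN
  event#4 t=7s outcome=S: state=OPEN
  event#5 t=8s outcome=F: state=OPEN
  event#6 t=10s outcome=F: state=OPEN
  event#7 t=13s outcome=S: state=OPEN
  event#8 t=15s outcome=F: state=OPEN
  event#9 t=18s outcome=S: state=OPEN
  event#10 t=20s outcome=S: state=OPEN
  event#11 t=24s outcome=F: state=OPEN
  event#12 t=26s outcome=F: state=OPEN
  event#13 t=28s outcome=F: state=OPEN
  event#14 t=32s outcome=S: state=OPEN
  event#15 t=34s outcome=S: state=CLOSED
  event#16 t=37s outcome=S: state=CLOSED
  event#17 t=38s outcome=S: state=CLOSED
  event#18 t=40s outcome=S: state=CLOSED
  event#19 t=44s outcome=S: state=CLOSED
  event#20 t=47s outcome=S: state=CLOSED

Answer: CCOOOOOOOOOOOOCCCCCC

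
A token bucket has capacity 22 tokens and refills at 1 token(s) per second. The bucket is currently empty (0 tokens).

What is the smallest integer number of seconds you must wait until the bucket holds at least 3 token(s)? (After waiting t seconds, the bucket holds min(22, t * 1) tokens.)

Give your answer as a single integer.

Answer: 3

Derivation:
Need t * 1 >= 3, so t >= 3/1.
Smallest integer t = ceil(3/1) = 3.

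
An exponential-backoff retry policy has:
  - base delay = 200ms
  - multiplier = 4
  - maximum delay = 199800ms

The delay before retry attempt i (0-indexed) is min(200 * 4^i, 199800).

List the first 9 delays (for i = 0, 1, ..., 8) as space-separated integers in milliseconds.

Answer: 200 800 3200 12800 51200 199800 199800 199800 199800

Derivation:
Computing each delay:
  i=0: min(200*4^0, 199800) = 200
  i=1: min(200*4^1, 199800) = 800
  i=2: min(200*4^2, 199800) = 3200
  i=3: min(200*4^3, 199800) = 12800
  i=4: min(200*4^4, 199800) = 51200
  i=5: min(200*4^5, 199800) = 199800
  i=6: min(200*4^6, 199800) = 199800
  i=7: min(200*4^7, 199800) = 199800
  i=8: min(200*4^8, 199800) = 199800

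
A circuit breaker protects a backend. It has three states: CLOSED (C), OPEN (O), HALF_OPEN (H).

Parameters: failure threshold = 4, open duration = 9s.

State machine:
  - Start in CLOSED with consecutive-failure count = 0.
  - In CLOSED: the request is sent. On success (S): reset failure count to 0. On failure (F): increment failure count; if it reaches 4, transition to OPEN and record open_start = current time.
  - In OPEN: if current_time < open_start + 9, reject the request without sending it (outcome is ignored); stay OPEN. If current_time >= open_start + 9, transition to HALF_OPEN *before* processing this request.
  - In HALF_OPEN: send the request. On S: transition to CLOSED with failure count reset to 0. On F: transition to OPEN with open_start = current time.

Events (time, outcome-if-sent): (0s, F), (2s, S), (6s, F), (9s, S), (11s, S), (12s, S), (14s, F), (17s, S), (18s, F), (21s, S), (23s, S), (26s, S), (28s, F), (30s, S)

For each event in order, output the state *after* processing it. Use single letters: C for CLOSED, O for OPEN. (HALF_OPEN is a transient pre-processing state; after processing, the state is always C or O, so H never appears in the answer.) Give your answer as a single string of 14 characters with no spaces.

Answer: CCCCCCCCCCCCCC

Derivation:
State after each event:
  event#1 t=0s outcome=F: state=CLOSED
  event#2 t=2s outcome=S: state=CLOSED
  event#3 t=6s outcome=F: state=CLOSED
  event#4 t=9s outcome=S: state=CLOSED
  event#5 t=11s outcome=S: state=CLOSED
  event#6 t=12s outcome=S: state=CLOSED
  event#7 t=14s outcome=F: state=CLOSED
  event#8 t=17s outcome=S: state=CLOSED
  event#9 t=18s outcome=F: state=CLOSED
  event#10 t=21s outcome=S: state=CLOSED
  event#11 t=23s outcome=S: state=CLOSED
  event#12 t=26s outcome=S: state=CLOSED
  event#13 t=28s outcome=F: state=CLOSED
  event#14 t=30s outcome=S: state=CLOSED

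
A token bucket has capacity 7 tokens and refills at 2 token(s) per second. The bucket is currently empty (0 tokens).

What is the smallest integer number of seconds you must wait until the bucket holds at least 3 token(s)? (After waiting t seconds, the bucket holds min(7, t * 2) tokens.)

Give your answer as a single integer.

Answer: 2

Derivation:
Need t * 2 >= 3, so t >= 3/2.
Smallest integer t = ceil(3/2) = 2.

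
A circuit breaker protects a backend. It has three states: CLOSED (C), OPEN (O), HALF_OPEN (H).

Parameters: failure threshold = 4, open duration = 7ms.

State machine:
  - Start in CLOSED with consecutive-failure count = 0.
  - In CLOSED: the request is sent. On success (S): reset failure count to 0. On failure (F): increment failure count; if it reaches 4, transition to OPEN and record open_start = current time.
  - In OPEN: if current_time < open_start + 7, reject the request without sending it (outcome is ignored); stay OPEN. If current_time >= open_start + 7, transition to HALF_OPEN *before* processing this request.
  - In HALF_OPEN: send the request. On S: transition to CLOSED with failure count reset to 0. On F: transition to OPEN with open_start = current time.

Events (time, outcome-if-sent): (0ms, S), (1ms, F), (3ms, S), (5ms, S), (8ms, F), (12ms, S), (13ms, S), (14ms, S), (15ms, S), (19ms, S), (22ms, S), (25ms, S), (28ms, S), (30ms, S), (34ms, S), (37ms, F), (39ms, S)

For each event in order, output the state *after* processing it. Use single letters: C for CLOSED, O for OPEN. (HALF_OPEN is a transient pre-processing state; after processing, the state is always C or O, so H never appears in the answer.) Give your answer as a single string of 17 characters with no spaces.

Answer: CCCCCCCCCCCCCCCCC

Derivation:
State after each event:
  event#1 t=0ms outcome=S: state=CLOSED
  event#2 t=1ms outcome=F: state=CLOSED
  event#3 t=3ms outcome=S: state=CLOSED
  event#4 t=5ms outcome=S: state=CLOSED
  event#5 t=8ms outcome=F: state=CLOSED
  event#6 t=12ms outcome=S: state=CLOSED
  event#7 t=13ms outcome=S: state=CLOSED
  event#8 t=14ms outcome=S: state=CLOSED
  event#9 t=15ms outcome=S: state=CLOSED
  event#10 t=19ms outcome=S: state=CLOSED
  event#11 t=22ms outcome=S: state=CLOSED
  event#12 t=25ms outcome=S: state=CLOSED
  event#13 t=28ms outcome=S: state=CLOSED
  event#14 t=30ms outcome=S: state=CLOSED
  event#15 t=34ms outcome=S: state=CLOSED
  event#16 t=37ms outcome=F: state=CLOSED
  event#17 t=39ms outcome=S: state=CLOSED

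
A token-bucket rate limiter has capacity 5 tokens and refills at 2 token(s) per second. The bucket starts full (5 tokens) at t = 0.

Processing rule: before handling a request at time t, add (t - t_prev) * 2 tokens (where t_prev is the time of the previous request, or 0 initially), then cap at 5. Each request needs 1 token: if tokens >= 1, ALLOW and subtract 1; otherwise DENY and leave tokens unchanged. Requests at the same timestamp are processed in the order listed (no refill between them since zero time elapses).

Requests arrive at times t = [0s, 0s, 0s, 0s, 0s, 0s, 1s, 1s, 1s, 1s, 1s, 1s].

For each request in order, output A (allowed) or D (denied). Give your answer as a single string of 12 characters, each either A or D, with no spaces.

Simulating step by step:
  req#1 t=0s: ALLOW
  req#2 t=0s: ALLOW
  req#3 t=0s: ALLOW
  req#4 t=0s: ALLOW
  req#5 t=0s: ALLOW
  req#6 t=0s: DENY
  req#7 t=1s: ALLOW
  req#8 t=1s: ALLOW
  req#9 t=1s: DENY
  req#10 t=1s: DENY
  req#11 t=1s: DENY
  req#12 t=1s: DENY

Answer: AAAAADAADDDD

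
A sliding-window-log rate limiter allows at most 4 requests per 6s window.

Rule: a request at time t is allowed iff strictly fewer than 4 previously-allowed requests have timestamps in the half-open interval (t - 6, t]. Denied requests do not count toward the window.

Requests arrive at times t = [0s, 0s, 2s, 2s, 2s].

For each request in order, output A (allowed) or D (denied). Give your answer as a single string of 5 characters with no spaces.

Tracking allowed requests in the window:
  req#1 t=0s: ALLOW
  req#2 t=0s: ALLOW
  req#3 t=2s: ALLOW
  req#4 t=2s: ALLOW
  req#5 t=2s: DENY

Answer: AAAAD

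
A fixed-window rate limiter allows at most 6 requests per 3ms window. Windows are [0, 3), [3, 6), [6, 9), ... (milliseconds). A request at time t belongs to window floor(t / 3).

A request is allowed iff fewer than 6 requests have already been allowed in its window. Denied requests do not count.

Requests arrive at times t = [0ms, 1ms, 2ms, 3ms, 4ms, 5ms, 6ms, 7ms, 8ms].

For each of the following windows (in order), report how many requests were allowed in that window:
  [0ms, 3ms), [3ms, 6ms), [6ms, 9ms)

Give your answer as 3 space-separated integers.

Processing requests:
  req#1 t=0ms (window 0): ALLOW
  req#2 t=1ms (window 0): ALLOW
  req#3 t=2ms (window 0): ALLOW
  req#4 t=3ms (window 1): ALLOW
  req#5 t=4ms (window 1): ALLOW
  req#6 t=5ms (window 1): ALLOW
  req#7 t=6ms (window 2): ALLOW
  req#8 t=7ms (window 2): ALLOW
  req#9 t=8ms (window 2): ALLOW

Allowed counts by window: 3 3 3

Answer: 3 3 3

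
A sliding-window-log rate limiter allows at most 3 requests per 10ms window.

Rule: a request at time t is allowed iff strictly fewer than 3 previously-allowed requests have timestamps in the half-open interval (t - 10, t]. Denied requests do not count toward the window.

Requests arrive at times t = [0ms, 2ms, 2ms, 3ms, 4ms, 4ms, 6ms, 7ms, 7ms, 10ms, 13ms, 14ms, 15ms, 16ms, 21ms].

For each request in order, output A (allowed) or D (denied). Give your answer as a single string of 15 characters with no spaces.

Tracking allowed requests in the window:
  req#1 t=0ms: ALLOW
  req#2 t=2ms: ALLOW
  req#3 t=2ms: ALLOW
  req#4 t=3ms: DENY
  req#5 t=4ms: DENY
  req#6 t=4ms: DENY
  req#7 t=6ms: DENY
  req#8 t=7ms: DENY
  req#9 t=7ms: DENY
  req#10 t=10ms: ALLOW
  req#11 t=13ms: ALLOW
  req#12 t=14ms: ALLOW
  req#13 t=15ms: DENY
  req#14 t=16ms: DENY
  req#15 t=21ms: ALLOW

Answer: AAADDDDDDAAADDA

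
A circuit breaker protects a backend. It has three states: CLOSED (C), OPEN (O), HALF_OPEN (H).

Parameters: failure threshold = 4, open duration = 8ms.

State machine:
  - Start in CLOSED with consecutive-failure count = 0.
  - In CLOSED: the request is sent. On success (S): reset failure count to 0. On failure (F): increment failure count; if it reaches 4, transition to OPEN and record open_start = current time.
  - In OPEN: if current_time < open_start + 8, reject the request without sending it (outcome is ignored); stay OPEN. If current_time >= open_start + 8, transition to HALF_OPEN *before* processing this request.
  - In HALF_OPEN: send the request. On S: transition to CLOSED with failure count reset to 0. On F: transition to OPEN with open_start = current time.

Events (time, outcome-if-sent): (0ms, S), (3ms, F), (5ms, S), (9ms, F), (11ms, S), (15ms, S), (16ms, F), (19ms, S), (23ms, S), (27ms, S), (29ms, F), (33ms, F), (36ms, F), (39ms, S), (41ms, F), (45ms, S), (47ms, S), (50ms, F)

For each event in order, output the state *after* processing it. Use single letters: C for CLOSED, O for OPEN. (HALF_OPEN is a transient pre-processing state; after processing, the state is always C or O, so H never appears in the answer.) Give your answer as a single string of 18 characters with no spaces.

State after each event:
  event#1 t=0ms outcome=S: state=CLOSED
  event#2 t=3ms outcome=F: state=CLOSED
  event#3 t=5ms outcome=S: state=CLOSED
  event#4 t=9ms outcome=F: state=CLOSED
  event#5 t=11ms outcome=S: state=CLOSED
  event#6 t=15ms outcome=S: state=CLOSED
  event#7 t=16ms outcome=F: state=CLOSED
  event#8 t=19ms outcome=S: state=CLOSED
  event#9 t=23ms outcome=S: state=CLOSED
  event#10 t=27ms outcome=S: state=CLOSED
  event#11 t=29ms outcome=F: state=CLOSED
  event#12 t=33ms outcome=F: state=CLOSED
  event#13 t=36ms outcome=F: state=CLOSED
  event#14 t=39ms outcome=S: state=CLOSED
  event#15 t=41ms outcome=F: state=CLOSED
  event#16 t=45ms outcome=S: state=CLOSED
  event#17 t=47ms outcome=S: state=CLOSED
  event#18 t=50ms outcome=F: state=CLOSED

Answer: CCCCCCCCCCCCCCCCCC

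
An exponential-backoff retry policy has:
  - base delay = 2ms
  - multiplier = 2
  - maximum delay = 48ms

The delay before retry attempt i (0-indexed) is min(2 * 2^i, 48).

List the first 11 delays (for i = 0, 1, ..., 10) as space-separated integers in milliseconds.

Computing each delay:
  i=0: min(2*2^0, 48) = 2
  i=1: min(2*2^1, 48) = 4
  i=2: min(2*2^2, 48) = 8
  i=3: min(2*2^3, 48) = 16
  i=4: min(2*2^4, 48) = 32
  i=5: min(2*2^5, 48) = 48
  i=6: min(2*2^6, 48) = 48
  i=7: min(2*2^7, 48) = 48
  i=8: min(2*2^8, 48) = 48
  i=9: min(2*2^9, 48) = 48
  i=10: min(2*2^10, 48) = 48

Answer: 2 4 8 16 32 48 48 48 48 48 48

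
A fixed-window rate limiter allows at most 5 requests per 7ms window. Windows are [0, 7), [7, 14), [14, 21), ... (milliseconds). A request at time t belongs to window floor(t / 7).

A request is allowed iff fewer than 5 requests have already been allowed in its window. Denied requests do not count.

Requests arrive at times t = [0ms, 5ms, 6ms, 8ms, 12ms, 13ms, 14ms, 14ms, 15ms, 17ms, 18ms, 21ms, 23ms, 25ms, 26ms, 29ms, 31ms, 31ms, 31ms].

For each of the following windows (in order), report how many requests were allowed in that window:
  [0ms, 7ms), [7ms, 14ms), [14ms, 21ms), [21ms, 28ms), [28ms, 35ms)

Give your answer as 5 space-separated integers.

Processing requests:
  req#1 t=0ms (window 0): ALLOW
  req#2 t=5ms (window 0): ALLOW
  req#3 t=6ms (window 0): ALLOW
  req#4 t=8ms (window 1): ALLOW
  req#5 t=12ms (window 1): ALLOW
  req#6 t=13ms (window 1): ALLOW
  req#7 t=14ms (window 2): ALLOW
  req#8 t=14ms (window 2): ALLOW
  req#9 t=15ms (window 2): ALLOW
  req#10 t=17ms (window 2): ALLOW
  req#11 t=18ms (window 2): ALLOW
  req#12 t=21ms (window 3): ALLOW
  req#13 t=23ms (window 3): ALLOW
  req#14 t=25ms (window 3): ALLOW
  req#15 t=26ms (window 3): ALLOW
  req#16 t=29ms (window 4): ALLOW
  req#17 t=31ms (window 4): ALLOW
  req#18 t=31ms (window 4): ALLOW
  req#19 t=31ms (window 4): ALLOW

Allowed counts by window: 3 3 5 4 4

Answer: 3 3 5 4 4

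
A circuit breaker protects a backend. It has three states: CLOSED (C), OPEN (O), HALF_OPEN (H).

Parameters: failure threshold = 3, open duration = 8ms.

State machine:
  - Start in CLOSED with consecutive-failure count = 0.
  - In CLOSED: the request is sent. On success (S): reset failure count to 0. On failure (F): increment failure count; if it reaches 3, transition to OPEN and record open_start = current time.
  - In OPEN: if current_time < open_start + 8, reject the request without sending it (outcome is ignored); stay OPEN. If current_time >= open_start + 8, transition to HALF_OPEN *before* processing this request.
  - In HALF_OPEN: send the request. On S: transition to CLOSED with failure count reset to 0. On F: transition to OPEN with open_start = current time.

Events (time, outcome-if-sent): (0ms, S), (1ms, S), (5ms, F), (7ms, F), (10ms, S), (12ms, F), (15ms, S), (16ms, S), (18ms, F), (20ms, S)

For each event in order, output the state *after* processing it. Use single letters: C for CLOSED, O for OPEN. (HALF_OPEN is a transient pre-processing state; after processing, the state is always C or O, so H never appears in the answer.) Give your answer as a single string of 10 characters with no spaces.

Answer: CCCCCCCCCC

Derivation:
State after each event:
  event#1 t=0ms outcome=S: state=CLOSED
  event#2 t=1ms outcome=S: state=CLOSED
  event#3 t=5ms outcome=F: state=CLOSED
  event#4 t=7ms outcome=F: state=CLOSED
  event#5 t=10ms outcome=S: state=CLOSED
  event#6 t=12ms outcome=F: state=CLOSED
  event#7 t=15ms outcome=S: state=CLOSED
  event#8 t=16ms outcome=S: state=CLOSED
  event#9 t=18ms outcome=F: state=CLOSED
  event#10 t=20ms outcome=S: state=CLOSED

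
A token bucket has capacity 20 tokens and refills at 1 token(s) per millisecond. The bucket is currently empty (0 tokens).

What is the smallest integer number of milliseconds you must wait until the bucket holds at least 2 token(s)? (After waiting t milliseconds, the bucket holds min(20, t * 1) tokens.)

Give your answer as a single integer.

Answer: 2

Derivation:
Need t * 1 >= 2, so t >= 2/1.
Smallest integer t = ceil(2/1) = 2.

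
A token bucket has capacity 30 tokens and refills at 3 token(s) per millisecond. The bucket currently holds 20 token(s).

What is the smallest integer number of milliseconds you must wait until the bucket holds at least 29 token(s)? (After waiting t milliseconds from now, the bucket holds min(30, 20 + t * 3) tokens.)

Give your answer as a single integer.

Answer: 3

Derivation:
Need 20 + t * 3 >= 29, so t >= 9/3.
Smallest integer t = ceil(9/3) = 3.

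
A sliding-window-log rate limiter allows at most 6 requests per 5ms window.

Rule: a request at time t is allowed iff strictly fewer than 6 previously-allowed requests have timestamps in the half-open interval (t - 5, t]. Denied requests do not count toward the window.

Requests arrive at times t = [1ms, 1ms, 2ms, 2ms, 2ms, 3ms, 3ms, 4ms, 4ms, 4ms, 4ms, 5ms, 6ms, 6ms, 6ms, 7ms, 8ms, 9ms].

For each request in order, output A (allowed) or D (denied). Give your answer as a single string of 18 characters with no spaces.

Answer: AAAAAADDDDDDAADAAA

Derivation:
Tracking allowed requests in the window:
  req#1 t=1ms: ALLOW
  req#2 t=1ms: ALLOW
  req#3 t=2ms: ALLOW
  req#4 t=2ms: ALLOW
  req#5 t=2ms: ALLOW
  req#6 t=3ms: ALLOW
  req#7 t=3ms: DENY
  req#8 t=4ms: DENY
  req#9 t=4ms: DENY
  req#10 t=4ms: DENY
  req#11 t=4ms: DENY
  req#12 t=5ms: DENY
  req#13 t=6ms: ALLOW
  req#14 t=6ms: ALLOW
  req#15 t=6ms: DENY
  req#16 t=7ms: ALLOW
  req#17 t=8ms: ALLOW
  req#18 t=9ms: ALLOW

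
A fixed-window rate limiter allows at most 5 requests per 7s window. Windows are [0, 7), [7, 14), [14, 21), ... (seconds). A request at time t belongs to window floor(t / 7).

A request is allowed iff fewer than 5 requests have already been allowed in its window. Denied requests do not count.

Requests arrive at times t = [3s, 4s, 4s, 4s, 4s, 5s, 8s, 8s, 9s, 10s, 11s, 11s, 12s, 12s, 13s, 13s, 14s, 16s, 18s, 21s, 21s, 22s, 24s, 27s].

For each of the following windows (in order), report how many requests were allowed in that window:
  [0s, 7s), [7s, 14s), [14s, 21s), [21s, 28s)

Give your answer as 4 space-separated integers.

Answer: 5 5 3 5

Derivation:
Processing requests:
  req#1 t=3s (window 0): ALLOW
  req#2 t=4s (window 0): ALLOW
  req#3 t=4s (window 0): ALLOW
  req#4 t=4s (window 0): ALLOW
  req#5 t=4s (window 0): ALLOW
  req#6 t=5s (window 0): DENY
  req#7 t=8s (window 1): ALLOW
  req#8 t=8s (window 1): ALLOW
  req#9 t=9s (window 1): ALLOW
  req#10 t=10s (window 1): ALLOW
  req#11 t=11s (window 1): ALLOW
  req#12 t=11s (window 1): DENY
  req#13 t=12s (window 1): DENY
  req#14 t=12s (window 1): DENY
  req#15 t=13s (window 1): DENY
  req#16 t=13s (window 1): DENY
  req#17 t=14s (window 2): ALLOW
  req#18 t=16s (window 2): ALLOW
  req#19 t=18s (window 2): ALLOW
  req#20 t=21s (window 3): ALLOW
  req#21 t=21s (window 3): ALLOW
  req#22 t=22s (window 3): ALLOW
  req#23 t=24s (window 3): ALLOW
  req#24 t=27s (window 3): ALLOW

Allowed counts by window: 5 5 3 5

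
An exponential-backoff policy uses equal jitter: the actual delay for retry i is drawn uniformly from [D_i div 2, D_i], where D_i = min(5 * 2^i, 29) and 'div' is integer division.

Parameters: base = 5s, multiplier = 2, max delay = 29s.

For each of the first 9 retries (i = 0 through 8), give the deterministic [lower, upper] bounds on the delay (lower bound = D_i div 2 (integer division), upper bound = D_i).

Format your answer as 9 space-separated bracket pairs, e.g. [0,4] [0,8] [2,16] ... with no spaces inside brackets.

Computing bounds per retry:
  i=0: D_i=min(5*2^0,29)=5, bounds=[2,5]
  i=1: D_i=min(5*2^1,29)=10, bounds=[5,10]
  i=2: D_i=min(5*2^2,29)=20, bounds=[10,20]
  i=3: D_i=min(5*2^3,29)=29, bounds=[14,29]
  i=4: D_i=min(5*2^4,29)=29, bounds=[14,29]
  i=5: D_i=min(5*2^5,29)=29, bounds=[14,29]
  i=6: D_i=min(5*2^6,29)=29, bounds=[14,29]
  i=7: D_i=min(5*2^7,29)=29, bounds=[14,29]
  i=8: D_i=min(5*2^8,29)=29, bounds=[14,29]

Answer: [2,5] [5,10] [10,20] [14,29] [14,29] [14,29] [14,29] [14,29] [14,29]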